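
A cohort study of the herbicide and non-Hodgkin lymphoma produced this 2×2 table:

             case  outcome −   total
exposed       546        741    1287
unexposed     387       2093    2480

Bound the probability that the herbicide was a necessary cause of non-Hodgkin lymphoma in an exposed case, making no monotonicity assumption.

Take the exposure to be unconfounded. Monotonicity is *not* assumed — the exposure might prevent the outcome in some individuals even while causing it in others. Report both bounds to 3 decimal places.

p₁ = P(outcome | exposed) = 546/1287 = 0.42424
p₀ = P(outcome | unexposed) = 387/2480 = 0.15605
Under exogeneity alone the bounds on PN are max{0,(p₁−p₀)/p₁} ≤ PN ≤ min{1,(1−p₀)/p₁}.
  lower = (p₁ − p₀)/p₁ = 0.26819 / 0.42424 ≈ 0.6322
  upper = min{1, (1 − p₀)/p₁} = 0.84395 / 0.42424 ≈ 1.9893 → capped at 1

0.632 ≤ PN ≤ 1.000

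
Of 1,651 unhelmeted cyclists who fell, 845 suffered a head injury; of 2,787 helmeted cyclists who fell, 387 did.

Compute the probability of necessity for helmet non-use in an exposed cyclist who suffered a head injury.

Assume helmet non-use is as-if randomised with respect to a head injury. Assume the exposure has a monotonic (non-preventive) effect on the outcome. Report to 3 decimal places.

p₁ = P(outcome | exposed) = 845/1651 = 0.51181
p₀ = P(outcome | unexposed) = 387/2787 = 0.13886
Under exogeneity and monotonicity, PN = (p₁ − p₀) / p₁.
PN = (0.51181 − 0.13886) / 0.51181 = 0.37295 / 0.51181 ≈ 0.7287

PN ≈ 0.729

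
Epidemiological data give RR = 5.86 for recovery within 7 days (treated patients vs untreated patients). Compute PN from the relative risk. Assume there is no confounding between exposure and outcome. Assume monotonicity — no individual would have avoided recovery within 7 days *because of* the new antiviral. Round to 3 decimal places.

PN ≈ 0.829

Under exogeneity and monotonicity, PN = (RR − 1) / RR = 1 − 1/RR.
PN = (5.86 − 1) / 5.86 = 4.86 / 5.86 ≈ 0.8294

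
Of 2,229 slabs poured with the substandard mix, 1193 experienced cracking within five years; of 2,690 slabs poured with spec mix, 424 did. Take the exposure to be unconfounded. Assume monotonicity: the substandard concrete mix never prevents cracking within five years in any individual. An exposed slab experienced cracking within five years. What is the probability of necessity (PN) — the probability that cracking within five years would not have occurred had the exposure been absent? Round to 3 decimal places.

p₁ = P(outcome | exposed) = 1193/2229 = 0.53522
p₀ = P(outcome | unexposed) = 424/2690 = 0.15762
Under exogeneity and monotonicity, PN = (p₁ − p₀) / p₁.
PN = (0.53522 − 0.15762) / 0.53522 = 0.3776 / 0.53522 ≈ 0.7055

PN ≈ 0.706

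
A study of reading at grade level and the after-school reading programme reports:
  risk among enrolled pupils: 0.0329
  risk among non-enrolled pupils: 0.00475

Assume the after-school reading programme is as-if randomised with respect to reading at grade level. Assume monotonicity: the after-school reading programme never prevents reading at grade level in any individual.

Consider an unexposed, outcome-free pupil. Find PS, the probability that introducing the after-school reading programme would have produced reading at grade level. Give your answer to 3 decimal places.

PS ≈ 0.028

Let p₁ = 0.0329, p₀ = 0.00475.
Under exogeneity and monotonicity, PS = (p₁ − p₀) / (1 − p₀).
PS = (0.0329 − 0.00475) / (1 − 0.00475) = 0.02815 / 0.99525 ≈ 0.0283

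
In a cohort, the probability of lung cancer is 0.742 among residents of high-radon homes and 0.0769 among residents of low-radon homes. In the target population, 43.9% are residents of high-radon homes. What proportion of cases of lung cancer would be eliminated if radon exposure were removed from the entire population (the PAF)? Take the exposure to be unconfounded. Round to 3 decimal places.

Let p₁ = 0.742, p₀ = 0.0769.
Overall risk P(Y=1) = π·p₁ + (1−π)·p₀ = 0.439×0.742 + 0.561×0.0769 = 0.36888.
Under exogeneity, PAF = [P(Y=1) − p₀] / P(Y=1).
PAF = (0.36888 − 0.0769) / 0.36888 ≈ 0.7915

PAF ≈ 0.792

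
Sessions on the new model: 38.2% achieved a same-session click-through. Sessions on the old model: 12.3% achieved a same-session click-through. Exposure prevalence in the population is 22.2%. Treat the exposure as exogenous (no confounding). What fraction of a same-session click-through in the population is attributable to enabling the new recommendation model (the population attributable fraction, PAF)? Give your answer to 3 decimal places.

p₁ = 0.382, p₀ = 0.123.
Overall risk P(Y=1) = π·p₁ + (1−π)·p₀ = 0.222×0.382 + 0.778×0.123 = 0.1805.
Under exogeneity, PAF = [P(Y=1) − p₀] / P(Y=1).
PAF = (0.1805 − 0.123) / 0.1805 ≈ 0.3186

PAF ≈ 0.319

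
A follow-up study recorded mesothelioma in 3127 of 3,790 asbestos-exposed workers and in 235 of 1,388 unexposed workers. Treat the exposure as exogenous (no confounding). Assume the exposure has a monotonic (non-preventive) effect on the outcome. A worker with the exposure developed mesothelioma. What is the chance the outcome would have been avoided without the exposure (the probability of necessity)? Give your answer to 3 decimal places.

PN ≈ 0.795

p₁ = P(outcome | exposed) = 3127/3790 = 0.82507
p₀ = P(outcome | unexposed) = 235/1388 = 0.16931
Under exogeneity and monotonicity, PN = (p₁ − p₀) / p₁.
PN = (0.82507 − 0.16931) / 0.82507 = 0.65576 / 0.82507 ≈ 0.7948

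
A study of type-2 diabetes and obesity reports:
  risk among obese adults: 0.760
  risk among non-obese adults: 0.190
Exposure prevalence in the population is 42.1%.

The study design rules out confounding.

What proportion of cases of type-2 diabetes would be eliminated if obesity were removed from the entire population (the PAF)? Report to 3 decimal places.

Let p₁ = 0.76, p₀ = 0.19.
Overall risk P(Y=1) = π·p₁ + (1−π)·p₀ = 0.421×0.76 + 0.579×0.19 = 0.42997.
Under exogeneity, PAF = [P(Y=1) − p₀] / P(Y=1).
PAF = (0.42997 − 0.19) / 0.42997 ≈ 0.5581

PAF ≈ 0.558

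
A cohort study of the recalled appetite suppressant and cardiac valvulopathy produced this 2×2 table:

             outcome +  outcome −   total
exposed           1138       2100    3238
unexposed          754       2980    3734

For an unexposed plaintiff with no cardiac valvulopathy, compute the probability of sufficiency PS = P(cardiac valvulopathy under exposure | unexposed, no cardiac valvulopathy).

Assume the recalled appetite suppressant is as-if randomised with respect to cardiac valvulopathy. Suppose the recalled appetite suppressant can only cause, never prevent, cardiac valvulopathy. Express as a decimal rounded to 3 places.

PS ≈ 0.187

p₁ = P(outcome | exposed) = 1138/3238 = 0.35145
p₀ = P(outcome | unexposed) = 754/3734 = 0.20193
Under exogeneity and monotonicity, PS = (p₁ − p₀)/(1 − p₀).
PS = (0.35145 − 0.20193) / 0.79807 ≈ 0.1874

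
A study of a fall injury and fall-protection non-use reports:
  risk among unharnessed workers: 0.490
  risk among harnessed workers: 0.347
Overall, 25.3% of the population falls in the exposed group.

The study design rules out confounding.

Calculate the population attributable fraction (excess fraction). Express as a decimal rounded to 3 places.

PAF ≈ 0.094

Let p₁ = 0.49, p₀ = 0.347.
Overall risk P(Y=1) = π·p₁ + (1−π)·p₀ = 0.253×0.49 + 0.747×0.347 = 0.38318.
Under exogeneity, PAF = [P(Y=1) − p₀] / P(Y=1).
PAF = (0.38318 − 0.347) / 0.38318 ≈ 0.0944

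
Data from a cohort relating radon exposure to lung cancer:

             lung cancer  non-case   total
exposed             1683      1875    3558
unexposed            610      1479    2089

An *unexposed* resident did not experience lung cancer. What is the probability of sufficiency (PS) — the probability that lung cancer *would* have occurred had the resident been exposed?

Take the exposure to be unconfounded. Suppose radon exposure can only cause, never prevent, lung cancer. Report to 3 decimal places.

p₁ = P(outcome | exposed) = 1683/3558 = 0.47302
p₀ = P(outcome | unexposed) = 610/2089 = 0.29201
Under exogeneity and monotonicity, PS = (p₁ − p₀)/(1 − p₀).
PS = (0.47302 − 0.29201) / 0.70799 ≈ 0.2557

PS ≈ 0.256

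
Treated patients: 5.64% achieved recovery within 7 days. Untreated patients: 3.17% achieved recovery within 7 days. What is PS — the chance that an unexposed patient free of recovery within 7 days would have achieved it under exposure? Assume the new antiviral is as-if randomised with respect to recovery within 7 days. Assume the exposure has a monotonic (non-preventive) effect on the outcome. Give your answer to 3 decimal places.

PS ≈ 0.026

p₁ = 0.0564, p₀ = 0.0317.
Under exogeneity and monotonicity, PS = (p₁ − p₀) / (1 − p₀).
PS = (0.0564 − 0.0317) / (1 − 0.0317) = 0.0247 / 0.9683 ≈ 0.0255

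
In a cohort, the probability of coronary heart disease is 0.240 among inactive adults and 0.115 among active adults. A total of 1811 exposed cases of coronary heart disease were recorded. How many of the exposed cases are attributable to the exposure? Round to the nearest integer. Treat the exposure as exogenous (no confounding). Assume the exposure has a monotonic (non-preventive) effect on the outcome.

about 943 cases

Let p₁ = 0.24, p₀ = 0.115.
PN = (p₁ − p₀)/p₁ = (0.24 − 0.115) / 0.24 ≈ 0.52083.
Attributable cases ≈ PN × (exposed cases) = 0.52083 × 1811 ≈ 943.23.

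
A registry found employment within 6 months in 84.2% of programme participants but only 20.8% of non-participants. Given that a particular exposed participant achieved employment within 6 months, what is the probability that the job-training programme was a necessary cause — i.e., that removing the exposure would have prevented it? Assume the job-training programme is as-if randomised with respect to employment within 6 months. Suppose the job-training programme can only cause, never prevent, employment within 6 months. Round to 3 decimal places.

PN ≈ 0.753

p₁ = 0.842, p₀ = 0.208.
Under exogeneity and monotonicity, PN = (p₁ − p₀) / p₁.
PN = (0.842 − 0.208) / 0.842 = 0.634 / 0.842 ≈ 0.7530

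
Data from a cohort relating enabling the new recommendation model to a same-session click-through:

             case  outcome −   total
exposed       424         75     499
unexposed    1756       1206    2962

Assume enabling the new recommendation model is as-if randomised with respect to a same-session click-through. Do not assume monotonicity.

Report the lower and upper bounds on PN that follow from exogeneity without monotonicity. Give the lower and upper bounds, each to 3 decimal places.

p₁ = P(outcome | exposed) = 424/499 = 0.8497
p₀ = P(outcome | unexposed) = 1756/2962 = 0.59284
Under exogeneity alone the bounds on PN are max{0,(p₁−p₀)/p₁} ≤ PN ≤ min{1,(1−p₀)/p₁}.
  lower = (p₁ − p₀)/p₁ = 0.25686 / 0.8497 ≈ 0.3023
  upper = min{1, (1 − p₀)/p₁} = 0.40716 / 0.8497 ≈ 0.4792

0.302 ≤ PN ≤ 0.479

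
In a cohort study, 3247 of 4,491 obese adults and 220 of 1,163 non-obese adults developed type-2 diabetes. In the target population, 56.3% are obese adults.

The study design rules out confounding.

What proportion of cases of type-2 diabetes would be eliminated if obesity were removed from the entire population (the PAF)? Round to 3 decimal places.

p₁ = P(outcome | exposed) = 3247/4491 = 0.723
p₀ = P(outcome | unexposed) = 220/1163 = 0.18917
Overall risk P(Y=1) = π·p₁ + (1−π)·p₀ = 0.563×0.723 + 0.437×0.18917 = 0.48972.
Under exogeneity, PAF = [P(Y=1) − p₀] / P(Y=1).
PAF = (0.48972 − 0.18917) / 0.48972 ≈ 0.6137

PAF ≈ 0.614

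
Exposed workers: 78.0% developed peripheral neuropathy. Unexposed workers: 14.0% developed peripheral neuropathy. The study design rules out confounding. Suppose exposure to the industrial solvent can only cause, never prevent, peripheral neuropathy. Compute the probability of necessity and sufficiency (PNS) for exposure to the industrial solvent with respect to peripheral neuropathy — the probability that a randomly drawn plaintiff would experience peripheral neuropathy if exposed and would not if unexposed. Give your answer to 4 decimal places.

PNS ≈ 0.6400

p₁ = 0.78, p₀ = 0.14.
Under exogeneity and monotonicity, PNS = p₁ − p₀.
PNS = 0.78 − 0.14 = 0.64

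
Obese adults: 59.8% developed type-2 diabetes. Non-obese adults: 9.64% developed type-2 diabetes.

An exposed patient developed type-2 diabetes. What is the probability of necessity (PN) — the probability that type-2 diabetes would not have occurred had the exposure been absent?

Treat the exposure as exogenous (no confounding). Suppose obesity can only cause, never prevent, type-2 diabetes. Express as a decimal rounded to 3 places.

p₁ = 0.598, p₀ = 0.0964.
Under exogeneity and monotonicity, PN = (p₁ − p₀) / p₁.
PN = (0.598 − 0.0964) / 0.598 = 0.5016 / 0.598 ≈ 0.8388

PN ≈ 0.839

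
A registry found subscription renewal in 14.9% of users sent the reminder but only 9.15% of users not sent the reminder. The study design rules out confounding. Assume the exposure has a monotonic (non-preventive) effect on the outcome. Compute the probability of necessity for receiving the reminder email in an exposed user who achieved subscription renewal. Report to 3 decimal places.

p₁ = 0.149, p₀ = 0.0915.
Under exogeneity and monotonicity, PN = (p₁ − p₀) / p₁.
PN = (0.149 − 0.0915) / 0.149 = 0.0575 / 0.149 ≈ 0.3859

PN ≈ 0.386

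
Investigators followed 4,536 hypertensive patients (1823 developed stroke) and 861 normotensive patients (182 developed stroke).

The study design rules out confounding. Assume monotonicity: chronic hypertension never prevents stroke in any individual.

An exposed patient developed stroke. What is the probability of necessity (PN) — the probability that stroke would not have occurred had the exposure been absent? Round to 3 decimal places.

p₁ = P(outcome | exposed) = 1823/4536 = 0.4019
p₀ = P(outcome | unexposed) = 182/861 = 0.21138
Under exogeneity and monotonicity, PN = (p₁ − p₀) / p₁.
PN = (0.4019 − 0.21138) / 0.4019 = 0.19051 / 0.4019 ≈ 0.4740

PN ≈ 0.474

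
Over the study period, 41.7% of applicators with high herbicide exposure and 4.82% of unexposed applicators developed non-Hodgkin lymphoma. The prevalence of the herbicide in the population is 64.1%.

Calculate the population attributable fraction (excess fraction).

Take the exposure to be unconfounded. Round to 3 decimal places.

p₁ = 0.417, p₀ = 0.0482.
Overall risk P(Y=1) = π·p₁ + (1−π)·p₀ = 0.641×0.417 + 0.359×0.0482 = 0.2846.
Under exogeneity, PAF = [P(Y=1) − p₀] / P(Y=1).
PAF = (0.2846 − 0.0482) / 0.2846 ≈ 0.8306

PAF ≈ 0.831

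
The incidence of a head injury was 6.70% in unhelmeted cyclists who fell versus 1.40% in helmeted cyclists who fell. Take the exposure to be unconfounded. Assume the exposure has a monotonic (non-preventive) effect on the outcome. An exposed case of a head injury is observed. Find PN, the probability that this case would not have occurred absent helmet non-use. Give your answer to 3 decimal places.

p₁ = 0.067, p₀ = 0.014.
Under exogeneity and monotonicity, PN = (p₁ − p₀) / p₁.
PN = (0.067 − 0.014) / 0.067 = 0.053 / 0.067 ≈ 0.7910

PN ≈ 0.791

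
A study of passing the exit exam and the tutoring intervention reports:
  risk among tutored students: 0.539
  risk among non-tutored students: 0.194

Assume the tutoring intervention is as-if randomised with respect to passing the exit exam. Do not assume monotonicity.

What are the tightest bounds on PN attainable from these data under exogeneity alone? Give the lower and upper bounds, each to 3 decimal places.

0.640 ≤ PN ≤ 1.000

Let p₁ = 0.539, p₀ = 0.194.
Under exogeneity alone the bounds on PN are max{0,(p₁−p₀)/p₁} ≤ PN ≤ min{1,(1−p₀)/p₁}.
  lower = (p₁ − p₀)/p₁ = 0.345 / 0.539 ≈ 0.6401
  upper = min{1, (1 − p₀)/p₁} = 0.806 / 0.539 ≈ 1.4954 → capped at 1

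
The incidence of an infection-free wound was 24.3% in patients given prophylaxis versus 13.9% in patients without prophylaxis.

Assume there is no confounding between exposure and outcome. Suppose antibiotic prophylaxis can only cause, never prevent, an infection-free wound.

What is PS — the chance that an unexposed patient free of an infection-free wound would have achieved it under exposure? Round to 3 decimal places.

PS ≈ 0.121

p₁ = 0.243, p₀ = 0.139.
Under exogeneity and monotonicity, PS = (p₁ − p₀) / (1 − p₀).
PS = (0.243 − 0.139) / (1 − 0.139) = 0.104 / 0.861 ≈ 0.1208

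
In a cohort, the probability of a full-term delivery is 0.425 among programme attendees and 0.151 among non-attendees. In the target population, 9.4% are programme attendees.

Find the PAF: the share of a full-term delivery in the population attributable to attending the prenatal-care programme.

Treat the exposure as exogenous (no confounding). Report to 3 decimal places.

PAF ≈ 0.146

Let p₁ = 0.425, p₀ = 0.151.
Overall risk P(Y=1) = π·p₁ + (1−π)·p₀ = 0.094×0.425 + 0.906×0.151 = 0.17676.
Under exogeneity, PAF = [P(Y=1) − p₀] / P(Y=1).
PAF = (0.17676 − 0.151) / 0.17676 ≈ 0.1457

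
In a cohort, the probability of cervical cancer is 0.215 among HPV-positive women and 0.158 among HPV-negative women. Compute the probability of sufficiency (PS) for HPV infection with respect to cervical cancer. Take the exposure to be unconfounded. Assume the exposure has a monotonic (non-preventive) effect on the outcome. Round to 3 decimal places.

PS ≈ 0.068

Let p₁ = 0.215, p₀ = 0.158.
Under exogeneity and monotonicity, PS = (p₁ − p₀) / (1 − p₀).
PS = (0.215 − 0.158) / (1 − 0.158) = 0.057 / 0.842 ≈ 0.0677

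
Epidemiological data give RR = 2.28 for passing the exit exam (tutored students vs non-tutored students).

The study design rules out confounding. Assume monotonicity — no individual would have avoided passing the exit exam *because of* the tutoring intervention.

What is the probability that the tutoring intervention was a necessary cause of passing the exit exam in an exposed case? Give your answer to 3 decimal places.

Under exogeneity and monotonicity, PN = (RR − 1) / RR = 1 − 1/RR.
PN = (2.28 − 1) / 2.28 = 1.28 / 2.28 ≈ 0.5614

PN ≈ 0.561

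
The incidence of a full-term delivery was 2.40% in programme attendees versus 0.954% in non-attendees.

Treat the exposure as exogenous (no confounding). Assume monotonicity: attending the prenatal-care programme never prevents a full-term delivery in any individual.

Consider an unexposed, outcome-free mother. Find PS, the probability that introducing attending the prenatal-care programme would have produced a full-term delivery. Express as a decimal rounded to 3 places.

PS ≈ 0.015

p₁ = 0.024, p₀ = 0.00954.
Under exogeneity and monotonicity, PS = (p₁ − p₀) / (1 − p₀).
PS = (0.024 − 0.00954) / (1 − 0.00954) = 0.01446 / 0.99046 ≈ 0.0146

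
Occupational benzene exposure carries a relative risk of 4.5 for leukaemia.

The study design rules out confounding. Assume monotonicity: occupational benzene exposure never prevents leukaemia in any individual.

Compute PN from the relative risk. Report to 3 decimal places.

PN ≈ 0.778

Under exogeneity and monotonicity, PN = (RR − 1) / RR = 1 − 1/RR.
PN = (4.5 − 1) / 4.5 = 3.5 / 4.5 ≈ 0.7778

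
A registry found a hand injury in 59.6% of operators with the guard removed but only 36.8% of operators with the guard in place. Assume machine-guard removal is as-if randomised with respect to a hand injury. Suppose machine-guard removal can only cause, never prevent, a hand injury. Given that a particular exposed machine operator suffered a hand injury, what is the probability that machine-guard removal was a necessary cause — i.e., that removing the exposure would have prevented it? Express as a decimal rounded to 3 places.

p₁ = 0.596, p₀ = 0.368.
Under exogeneity and monotonicity, PN = (p₁ − p₀) / p₁.
PN = (0.596 − 0.368) / 0.596 = 0.228 / 0.596 ≈ 0.3826

PN ≈ 0.383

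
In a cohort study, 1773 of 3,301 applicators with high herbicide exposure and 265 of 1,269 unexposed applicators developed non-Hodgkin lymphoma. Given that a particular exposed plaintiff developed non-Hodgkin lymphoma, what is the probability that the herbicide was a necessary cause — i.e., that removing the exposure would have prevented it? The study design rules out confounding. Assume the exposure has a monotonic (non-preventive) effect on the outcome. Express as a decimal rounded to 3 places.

p₁ = P(outcome | exposed) = 1773/3301 = 0.53711
p₀ = P(outcome | unexposed) = 265/1269 = 0.20883
Under exogeneity and monotonicity, PN = (p₁ − p₀) / p₁.
PN = (0.53711 − 0.20883) / 0.53711 = 0.32828 / 0.53711 ≈ 0.6112

PN ≈ 0.611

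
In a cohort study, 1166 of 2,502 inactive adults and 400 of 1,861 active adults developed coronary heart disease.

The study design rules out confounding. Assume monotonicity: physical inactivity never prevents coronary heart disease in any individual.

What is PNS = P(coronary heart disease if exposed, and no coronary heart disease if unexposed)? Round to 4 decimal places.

p₁ = P(outcome | exposed) = 1166/2502 = 0.46603
p₀ = P(outcome | unexposed) = 400/1861 = 0.21494
Under exogeneity and monotonicity, PNS = p₁ − p₀.
PNS = 0.46603 − 0.21494 = 0.25109

PNS ≈ 0.2511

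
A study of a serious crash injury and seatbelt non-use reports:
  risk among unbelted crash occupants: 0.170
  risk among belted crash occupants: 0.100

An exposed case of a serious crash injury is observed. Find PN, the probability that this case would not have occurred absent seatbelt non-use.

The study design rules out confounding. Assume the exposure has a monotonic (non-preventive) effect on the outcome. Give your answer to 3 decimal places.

PN ≈ 0.412

Let p₁ = 0.17, p₀ = 0.1.
Under exogeneity and monotonicity, PN = (p₁ − p₀) / p₁.
PN = (0.17 − 0.1) / 0.17 = 0.07 / 0.17 ≈ 0.4118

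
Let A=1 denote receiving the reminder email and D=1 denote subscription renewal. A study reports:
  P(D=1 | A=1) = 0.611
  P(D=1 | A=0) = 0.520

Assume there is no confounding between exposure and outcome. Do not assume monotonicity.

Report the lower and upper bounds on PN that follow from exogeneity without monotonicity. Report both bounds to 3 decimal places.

0.149 ≤ PN ≤ 0.786

Let p₁ = 0.611, p₀ = 0.52.
Under exogeneity alone the bounds on PN are max{0,(p₁−p₀)/p₁} ≤ PN ≤ min{1,(1−p₀)/p₁}.
  lower = (p₁ − p₀)/p₁ = 0.091 / 0.611 ≈ 0.1489
  upper = min{1, (1 − p₀)/p₁} = 0.48 / 0.611 ≈ 0.7856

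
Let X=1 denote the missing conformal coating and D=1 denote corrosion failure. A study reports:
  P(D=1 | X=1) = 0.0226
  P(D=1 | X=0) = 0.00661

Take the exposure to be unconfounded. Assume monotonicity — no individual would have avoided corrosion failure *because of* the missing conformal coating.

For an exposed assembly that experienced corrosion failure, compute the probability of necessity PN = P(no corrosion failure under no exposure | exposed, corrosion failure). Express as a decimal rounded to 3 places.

PN ≈ 0.708

Let p₁ = 0.0226, p₀ = 0.00661.
Under exogeneity and monotonicity, PN = (p₁ − p₀) / p₁.
PN = (0.0226 − 0.00661) / 0.0226 = 0.01599 / 0.0226 ≈ 0.7075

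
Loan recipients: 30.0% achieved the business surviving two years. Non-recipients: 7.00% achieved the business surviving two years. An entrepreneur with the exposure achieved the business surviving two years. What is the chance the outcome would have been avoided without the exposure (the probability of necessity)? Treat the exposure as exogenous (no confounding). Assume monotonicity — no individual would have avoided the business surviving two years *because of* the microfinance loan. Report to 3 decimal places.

p₁ = 0.3, p₀ = 0.07.
Under exogeneity and monotonicity, PN = (p₁ − p₀) / p₁.
PN = (0.3 − 0.07) / 0.3 = 0.23 / 0.3 ≈ 0.7667

PN ≈ 0.767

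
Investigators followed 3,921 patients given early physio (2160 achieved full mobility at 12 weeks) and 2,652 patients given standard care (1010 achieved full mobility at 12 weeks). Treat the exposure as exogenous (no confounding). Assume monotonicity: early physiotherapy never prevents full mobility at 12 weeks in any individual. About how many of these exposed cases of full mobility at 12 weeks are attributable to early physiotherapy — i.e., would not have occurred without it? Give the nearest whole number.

about 667 cases

p₁ = P(outcome | exposed) = 2160/3921 = 0.55088
p₀ = P(outcome | unexposed) = 1010/2652 = 0.38084
PN = (p₁ − p₀)/p₁ = (0.55088 − 0.38084) / 0.55088 ≈ 0.30866.
Attributable cases ≈ PN × (exposed cases) = 0.30866 × 2160 ≈ 666.71.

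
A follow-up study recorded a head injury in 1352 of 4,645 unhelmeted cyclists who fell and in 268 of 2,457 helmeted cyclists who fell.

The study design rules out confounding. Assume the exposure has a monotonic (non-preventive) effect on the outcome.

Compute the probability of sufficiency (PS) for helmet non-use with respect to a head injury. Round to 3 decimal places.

PS ≈ 0.204

p₁ = P(outcome | exposed) = 1352/4645 = 0.29107
p₀ = P(outcome | unexposed) = 268/2457 = 0.10908
Under exogeneity and monotonicity, PS = (p₁ − p₀) / (1 − p₀).
PS = (0.29107 − 0.10908) / (1 − 0.10908) = 0.18199 / 0.89092 ≈ 0.2043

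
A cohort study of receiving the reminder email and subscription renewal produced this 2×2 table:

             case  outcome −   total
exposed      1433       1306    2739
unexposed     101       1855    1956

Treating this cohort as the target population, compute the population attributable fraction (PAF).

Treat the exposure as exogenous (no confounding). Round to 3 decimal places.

PAF ≈ 0.842

p₁ = P(outcome | exposed) = 1433/2739 = 0.52318
p₀ = P(outcome | unexposed) = 101/1956 = 0.051636
Exposure prevalence π = 2739/4695 = 0.58339; overall risk P(Y=1) = 0.32673.
Under exogeneity, PAF = [P(Y=1) − p₀]/P(Y=1).
PAF = (0.32673 − 0.051636) / 0.32673 ≈ 0.8420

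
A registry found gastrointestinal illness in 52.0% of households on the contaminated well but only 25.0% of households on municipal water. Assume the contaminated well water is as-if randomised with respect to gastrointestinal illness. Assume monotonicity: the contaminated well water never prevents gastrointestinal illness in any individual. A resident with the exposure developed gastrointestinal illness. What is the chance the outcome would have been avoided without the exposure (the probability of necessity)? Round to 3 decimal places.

PN ≈ 0.519

p₁ = 0.52, p₀ = 0.25.
Under exogeneity and monotonicity, PN = (p₁ − p₀) / p₁.
PN = (0.52 − 0.25) / 0.52 = 0.27 / 0.52 ≈ 0.5192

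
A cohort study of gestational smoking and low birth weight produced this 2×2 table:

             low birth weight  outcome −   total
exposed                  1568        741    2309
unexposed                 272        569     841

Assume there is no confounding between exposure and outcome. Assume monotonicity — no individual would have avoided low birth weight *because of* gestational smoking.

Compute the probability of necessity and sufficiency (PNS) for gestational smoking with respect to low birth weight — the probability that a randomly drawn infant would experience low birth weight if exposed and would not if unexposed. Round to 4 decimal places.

p₁ = P(outcome | exposed) = 1568/2309 = 0.67908
p₀ = P(outcome | unexposed) = 272/841 = 0.32342
Under exogeneity and monotonicity, PNS = p₁ − p₀.
PNS = 0.67908 − 0.32342 = 0.35566

PNS ≈ 0.3557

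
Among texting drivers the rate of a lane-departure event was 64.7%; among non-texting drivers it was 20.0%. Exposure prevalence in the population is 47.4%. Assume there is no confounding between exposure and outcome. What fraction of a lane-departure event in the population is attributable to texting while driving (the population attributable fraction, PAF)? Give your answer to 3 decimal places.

p₁ = 0.647, p₀ = 0.2.
Overall risk P(Y=1) = π·p₁ + (1−π)·p₀ = 0.474×0.647 + 0.526×0.2 = 0.41188.
Under exogeneity, PAF = [P(Y=1) − p₀] / P(Y=1).
PAF = (0.41188 − 0.2) / 0.41188 ≈ 0.5144

PAF ≈ 0.514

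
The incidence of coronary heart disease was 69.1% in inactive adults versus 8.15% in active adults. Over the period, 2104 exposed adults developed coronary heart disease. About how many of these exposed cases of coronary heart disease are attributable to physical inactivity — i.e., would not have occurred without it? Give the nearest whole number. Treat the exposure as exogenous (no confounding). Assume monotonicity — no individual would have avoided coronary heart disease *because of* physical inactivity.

p₁ = 0.691, p₀ = 0.0815.
PN = (p₁ − p₀)/p₁ = (0.691 − 0.0815) / 0.691 ≈ 0.88205.
Attributable cases ≈ PN × (exposed cases) = 0.88205 × 2104 ≈ 1855.84.

about 1856 cases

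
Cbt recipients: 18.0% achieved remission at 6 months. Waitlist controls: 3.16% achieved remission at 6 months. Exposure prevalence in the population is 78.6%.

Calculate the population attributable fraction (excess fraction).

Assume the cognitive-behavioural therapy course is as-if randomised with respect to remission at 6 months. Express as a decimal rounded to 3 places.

PAF ≈ 0.787

p₁ = 0.18, p₀ = 0.0316.
Overall risk P(Y=1) = π·p₁ + (1−π)·p₀ = 0.786×0.18 + 0.214×0.0316 = 0.14824.
Under exogeneity, PAF = [P(Y=1) − p₀] / P(Y=1).
PAF = (0.14824 − 0.0316) / 0.14824 ≈ 0.7868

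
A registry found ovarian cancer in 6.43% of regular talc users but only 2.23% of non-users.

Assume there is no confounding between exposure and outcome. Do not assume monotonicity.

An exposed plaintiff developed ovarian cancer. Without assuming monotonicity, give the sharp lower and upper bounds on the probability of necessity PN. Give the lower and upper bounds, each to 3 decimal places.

p₁ = 0.0643, p₀ = 0.0223.
Under exogeneity alone the bounds on PN are max{0,(p₁−p₀)/p₁} ≤ PN ≤ min{1,(1−p₀)/p₁}.
  lower = (p₁ − p₀)/p₁ = 0.042 / 0.0643 ≈ 0.6532
  upper = min{1, (1 − p₀)/p₁} = 0.9777 / 0.0643 ≈ 15.2053 → capped at 1

0.653 ≤ PN ≤ 1.000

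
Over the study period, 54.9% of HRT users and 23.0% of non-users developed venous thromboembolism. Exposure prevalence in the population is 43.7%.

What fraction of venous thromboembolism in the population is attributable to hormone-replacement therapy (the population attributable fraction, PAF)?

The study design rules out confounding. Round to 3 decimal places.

PAF ≈ 0.377

p₁ = 0.549, p₀ = 0.23.
Overall risk P(Y=1) = π·p₁ + (1−π)·p₀ = 0.437×0.549 + 0.563×0.23 = 0.3694.
Under exogeneity, PAF = [P(Y=1) − p₀] / P(Y=1).
PAF = (0.3694 − 0.23) / 0.3694 ≈ 0.3774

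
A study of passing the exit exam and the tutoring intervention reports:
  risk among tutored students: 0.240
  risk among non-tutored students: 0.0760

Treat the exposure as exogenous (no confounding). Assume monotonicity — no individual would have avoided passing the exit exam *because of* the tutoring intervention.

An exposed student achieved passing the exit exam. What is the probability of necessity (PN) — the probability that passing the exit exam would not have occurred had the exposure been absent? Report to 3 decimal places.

PN ≈ 0.683

Let p₁ = 0.24, p₀ = 0.076.
Under exogeneity and monotonicity, PN = (p₁ − p₀) / p₁.
PN = (0.24 − 0.076) / 0.24 = 0.164 / 0.24 ≈ 0.6833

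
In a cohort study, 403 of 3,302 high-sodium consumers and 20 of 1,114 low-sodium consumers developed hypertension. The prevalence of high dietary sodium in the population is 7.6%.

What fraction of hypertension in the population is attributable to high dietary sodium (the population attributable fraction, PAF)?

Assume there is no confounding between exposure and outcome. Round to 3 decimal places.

p₁ = P(outcome | exposed) = 403/3302 = 0.12205
p₀ = P(outcome | unexposed) = 20/1114 = 0.017953
Overall risk P(Y=1) = π·p₁ + (1−π)·p₀ = 0.076×0.12205 + 0.924×0.017953 = 0.025864.
Under exogeneity, PAF = [P(Y=1) − p₀] / P(Y=1).
PAF = (0.025864 − 0.017953) / 0.025864 ≈ 0.3059

PAF ≈ 0.306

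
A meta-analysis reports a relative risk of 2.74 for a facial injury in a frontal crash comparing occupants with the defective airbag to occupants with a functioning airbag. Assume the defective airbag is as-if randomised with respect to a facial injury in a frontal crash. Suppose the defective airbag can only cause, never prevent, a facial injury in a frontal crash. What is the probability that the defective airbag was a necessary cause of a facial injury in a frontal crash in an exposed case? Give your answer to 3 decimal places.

Under exogeneity and monotonicity, PN = (RR − 1) / RR = 1 − 1/RR.
PN = (2.74 − 1) / 2.74 = 1.74 / 2.74 ≈ 0.6350

PN ≈ 0.635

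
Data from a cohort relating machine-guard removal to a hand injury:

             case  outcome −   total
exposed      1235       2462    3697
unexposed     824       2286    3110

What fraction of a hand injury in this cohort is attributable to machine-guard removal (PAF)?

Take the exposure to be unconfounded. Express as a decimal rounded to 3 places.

PAF ≈ 0.124

p₁ = P(outcome | exposed) = 1235/3697 = 0.33405
p₀ = P(outcome | unexposed) = 824/3110 = 0.26495
Exposure prevalence π = 3697/6807 = 0.54312; overall risk P(Y=1) = 0.30248.
Under exogeneity, PAF = [P(Y=1) − p₀]/P(Y=1).
PAF = (0.30248 − 0.26495) / 0.30248 ≈ 0.1241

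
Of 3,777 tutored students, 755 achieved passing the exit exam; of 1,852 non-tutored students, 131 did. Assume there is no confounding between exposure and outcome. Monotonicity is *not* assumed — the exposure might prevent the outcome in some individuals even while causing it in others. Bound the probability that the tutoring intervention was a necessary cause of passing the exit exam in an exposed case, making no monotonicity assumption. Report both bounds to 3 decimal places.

0.646 ≤ PN ≤ 1.000

p₁ = P(outcome | exposed) = 755/3777 = 0.19989
p₀ = P(outcome | unexposed) = 131/1852 = 0.070734
Under exogeneity alone the bounds on PN are max{0,(p₁−p₀)/p₁} ≤ PN ≤ min{1,(1−p₀)/p₁}.
  lower = (p₁ − p₀)/p₁ = 0.12916 / 0.19989 ≈ 0.6461
  upper = min{1, (1 − p₀)/p₁} = 0.92927 / 0.19989 ≈ 4.6488 → capped at 1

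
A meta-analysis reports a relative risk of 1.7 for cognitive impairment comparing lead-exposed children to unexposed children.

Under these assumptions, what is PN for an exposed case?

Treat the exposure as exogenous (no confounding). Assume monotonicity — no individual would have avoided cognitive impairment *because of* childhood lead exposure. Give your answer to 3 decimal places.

PN ≈ 0.412

Under exogeneity and monotonicity, PN = (RR − 1) / RR = 1 − 1/RR.
PN = (1.7 − 1) / 1.7 = 0.7 / 1.7 ≈ 0.4118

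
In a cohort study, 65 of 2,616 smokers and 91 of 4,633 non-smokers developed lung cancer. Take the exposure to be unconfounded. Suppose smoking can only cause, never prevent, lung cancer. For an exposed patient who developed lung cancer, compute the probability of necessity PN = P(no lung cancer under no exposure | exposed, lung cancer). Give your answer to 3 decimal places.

PN ≈ 0.209

p₁ = P(outcome | exposed) = 65/2616 = 0.024847
p₀ = P(outcome | unexposed) = 91/4633 = 0.019642
Under exogeneity and monotonicity, PN = (p₁ − p₀) / p₁.
PN = (0.024847 − 0.019642) / 0.024847 = 0.0052054 / 0.024847 ≈ 0.2095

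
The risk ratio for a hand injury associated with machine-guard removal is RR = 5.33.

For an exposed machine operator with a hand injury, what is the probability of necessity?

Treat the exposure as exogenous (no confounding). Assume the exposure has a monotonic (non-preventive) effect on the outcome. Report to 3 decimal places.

PN ≈ 0.812

Under exogeneity and monotonicity, PN = (RR − 1) / RR = 1 − 1/RR.
PN = (5.33 − 1) / 5.33 = 4.33 / 5.33 ≈ 0.8124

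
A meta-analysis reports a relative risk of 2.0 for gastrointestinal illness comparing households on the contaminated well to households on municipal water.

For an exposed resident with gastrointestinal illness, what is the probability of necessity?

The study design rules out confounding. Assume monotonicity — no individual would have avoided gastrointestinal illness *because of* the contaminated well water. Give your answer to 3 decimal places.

Under exogeneity and monotonicity, PN = (RR − 1) / RR = 1 − 1/RR.
PN = (2.0 − 1) / 2.0 = 1 / 2.0 ≈ 0.5000

PN ≈ 0.500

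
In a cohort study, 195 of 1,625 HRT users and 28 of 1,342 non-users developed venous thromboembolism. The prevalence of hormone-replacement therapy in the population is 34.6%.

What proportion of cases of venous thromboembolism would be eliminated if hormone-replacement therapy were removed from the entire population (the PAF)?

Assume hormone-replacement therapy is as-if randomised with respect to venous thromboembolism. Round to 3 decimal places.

p₁ = P(outcome | exposed) = 195/1625 = 0.12
p₀ = P(outcome | unexposed) = 28/1342 = 0.020864
Overall risk P(Y=1) = π·p₁ + (1−π)·p₀ = 0.346×0.12 + 0.654×0.020864 = 0.055165.
Under exogeneity, PAF = [P(Y=1) − p₀] / P(Y=1).
PAF = (0.055165 − 0.020864) / 0.055165 ≈ 0.6218

PAF ≈ 0.622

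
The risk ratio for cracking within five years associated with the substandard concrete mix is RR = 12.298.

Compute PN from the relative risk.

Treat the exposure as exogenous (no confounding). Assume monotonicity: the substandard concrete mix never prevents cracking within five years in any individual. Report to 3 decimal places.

Under exogeneity and monotonicity, PN = (RR − 1) / RR = 1 − 1/RR.
PN = (12.298 − 1) / 12.298 = 11.3 / 12.298 ≈ 0.9187

PN ≈ 0.919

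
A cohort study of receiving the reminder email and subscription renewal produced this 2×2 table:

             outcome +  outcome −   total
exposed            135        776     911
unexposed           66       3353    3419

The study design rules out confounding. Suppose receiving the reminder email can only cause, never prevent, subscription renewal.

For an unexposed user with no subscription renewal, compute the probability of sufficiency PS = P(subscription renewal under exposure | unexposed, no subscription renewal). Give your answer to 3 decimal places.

p₁ = P(outcome | exposed) = 135/911 = 0.14819
p₀ = P(outcome | unexposed) = 66/3419 = 0.019304
Under exogeneity and monotonicity, PS = (p₁ − p₀)/(1 − p₀).
PS = (0.14819 − 0.019304) / 0.9807 ≈ 0.1314

PS ≈ 0.131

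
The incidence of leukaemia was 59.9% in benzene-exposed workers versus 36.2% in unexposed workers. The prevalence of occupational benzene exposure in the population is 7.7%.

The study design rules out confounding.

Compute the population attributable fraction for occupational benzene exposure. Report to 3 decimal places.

p₁ = 0.599, p₀ = 0.362.
Overall risk P(Y=1) = π·p₁ + (1−π)·p₀ = 0.077×0.599 + 0.923×0.362 = 0.38025.
Under exogeneity, PAF = [P(Y=1) − p₀] / P(Y=1).
PAF = (0.38025 − 0.362) / 0.38025 ≈ 0.0480

PAF ≈ 0.048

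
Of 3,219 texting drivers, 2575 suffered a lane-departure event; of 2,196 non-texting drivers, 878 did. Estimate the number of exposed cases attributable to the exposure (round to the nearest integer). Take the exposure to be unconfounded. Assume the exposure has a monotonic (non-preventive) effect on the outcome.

about 1288 cases

p₁ = P(outcome | exposed) = 2575/3219 = 0.79994
p₀ = P(outcome | unexposed) = 878/2196 = 0.39982
PN = (p₁ − p₀)/p₁ = (0.79994 − 0.39982) / 0.79994 ≈ 0.50019.
Attributable cases ≈ PN × (exposed cases) = 0.50019 × 2575 ≈ 1287.99.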